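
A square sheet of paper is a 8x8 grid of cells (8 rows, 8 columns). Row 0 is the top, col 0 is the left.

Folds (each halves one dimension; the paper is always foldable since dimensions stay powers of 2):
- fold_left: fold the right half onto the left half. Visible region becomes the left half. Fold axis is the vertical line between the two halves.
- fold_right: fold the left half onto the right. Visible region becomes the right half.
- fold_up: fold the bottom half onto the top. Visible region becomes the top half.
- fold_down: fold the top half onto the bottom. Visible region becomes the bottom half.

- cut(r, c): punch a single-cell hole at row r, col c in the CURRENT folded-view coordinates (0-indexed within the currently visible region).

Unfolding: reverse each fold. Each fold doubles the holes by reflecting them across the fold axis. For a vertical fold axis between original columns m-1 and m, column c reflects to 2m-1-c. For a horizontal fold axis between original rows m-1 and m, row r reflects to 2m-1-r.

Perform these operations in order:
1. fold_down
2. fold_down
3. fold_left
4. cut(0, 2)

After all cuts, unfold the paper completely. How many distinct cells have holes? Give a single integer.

Answer: 8

Derivation:
Op 1 fold_down: fold axis h@4; visible region now rows[4,8) x cols[0,8) = 4x8
Op 2 fold_down: fold axis h@6; visible region now rows[6,8) x cols[0,8) = 2x8
Op 3 fold_left: fold axis v@4; visible region now rows[6,8) x cols[0,4) = 2x4
Op 4 cut(0, 2): punch at orig (6,2); cuts so far [(6, 2)]; region rows[6,8) x cols[0,4) = 2x4
Unfold 1 (reflect across v@4): 2 holes -> [(6, 2), (6, 5)]
Unfold 2 (reflect across h@6): 4 holes -> [(5, 2), (5, 5), (6, 2), (6, 5)]
Unfold 3 (reflect across h@4): 8 holes -> [(1, 2), (1, 5), (2, 2), (2, 5), (5, 2), (5, 5), (6, 2), (6, 5)]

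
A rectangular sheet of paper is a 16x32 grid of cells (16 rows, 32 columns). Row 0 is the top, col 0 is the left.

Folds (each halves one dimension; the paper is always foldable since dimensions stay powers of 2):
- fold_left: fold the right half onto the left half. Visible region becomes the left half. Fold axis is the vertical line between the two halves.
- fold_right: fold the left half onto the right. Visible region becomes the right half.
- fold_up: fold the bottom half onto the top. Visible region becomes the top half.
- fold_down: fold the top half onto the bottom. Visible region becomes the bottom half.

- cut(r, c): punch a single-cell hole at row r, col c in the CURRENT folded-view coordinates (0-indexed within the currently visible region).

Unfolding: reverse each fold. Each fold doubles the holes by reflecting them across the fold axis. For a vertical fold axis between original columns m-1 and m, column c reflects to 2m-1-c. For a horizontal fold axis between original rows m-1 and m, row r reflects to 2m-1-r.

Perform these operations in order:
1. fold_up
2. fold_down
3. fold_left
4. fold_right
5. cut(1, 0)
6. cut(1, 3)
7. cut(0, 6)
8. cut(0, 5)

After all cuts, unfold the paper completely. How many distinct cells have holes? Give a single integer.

Op 1 fold_up: fold axis h@8; visible region now rows[0,8) x cols[0,32) = 8x32
Op 2 fold_down: fold axis h@4; visible region now rows[4,8) x cols[0,32) = 4x32
Op 3 fold_left: fold axis v@16; visible region now rows[4,8) x cols[0,16) = 4x16
Op 4 fold_right: fold axis v@8; visible region now rows[4,8) x cols[8,16) = 4x8
Op 5 cut(1, 0): punch at orig (5,8); cuts so far [(5, 8)]; region rows[4,8) x cols[8,16) = 4x8
Op 6 cut(1, 3): punch at orig (5,11); cuts so far [(5, 8), (5, 11)]; region rows[4,8) x cols[8,16) = 4x8
Op 7 cut(0, 6): punch at orig (4,14); cuts so far [(4, 14), (5, 8), (5, 11)]; region rows[4,8) x cols[8,16) = 4x8
Op 8 cut(0, 5): punch at orig (4,13); cuts so far [(4, 13), (4, 14), (5, 8), (5, 11)]; region rows[4,8) x cols[8,16) = 4x8
Unfold 1 (reflect across v@8): 8 holes -> [(4, 1), (4, 2), (4, 13), (4, 14), (5, 4), (5, 7), (5, 8), (5, 11)]
Unfold 2 (reflect across v@16): 16 holes -> [(4, 1), (4, 2), (4, 13), (4, 14), (4, 17), (4, 18), (4, 29), (4, 30), (5, 4), (5, 7), (5, 8), (5, 11), (5, 20), (5, 23), (5, 24), (5, 27)]
Unfold 3 (reflect across h@4): 32 holes -> [(2, 4), (2, 7), (2, 8), (2, 11), (2, 20), (2, 23), (2, 24), (2, 27), (3, 1), (3, 2), (3, 13), (3, 14), (3, 17), (3, 18), (3, 29), (3, 30), (4, 1), (4, 2), (4, 13), (4, 14), (4, 17), (4, 18), (4, 29), (4, 30), (5, 4), (5, 7), (5, 8), (5, 11), (5, 20), (5, 23), (5, 24), (5, 27)]
Unfold 4 (reflect across h@8): 64 holes -> [(2, 4), (2, 7), (2, 8), (2, 11), (2, 20), (2, 23), (2, 24), (2, 27), (3, 1), (3, 2), (3, 13), (3, 14), (3, 17), (3, 18), (3, 29), (3, 30), (4, 1), (4, 2), (4, 13), (4, 14), (4, 17), (4, 18), (4, 29), (4, 30), (5, 4), (5, 7), (5, 8), (5, 11), (5, 20), (5, 23), (5, 24), (5, 27), (10, 4), (10, 7), (10, 8), (10, 11), (10, 20), (10, 23), (10, 24), (10, 27), (11, 1), (11, 2), (11, 13), (11, 14), (11, 17), (11, 18), (11, 29), (11, 30), (12, 1), (12, 2), (12, 13), (12, 14), (12, 17), (12, 18), (12, 29), (12, 30), (13, 4), (13, 7), (13, 8), (13, 11), (13, 20), (13, 23), (13, 24), (13, 27)]

Answer: 64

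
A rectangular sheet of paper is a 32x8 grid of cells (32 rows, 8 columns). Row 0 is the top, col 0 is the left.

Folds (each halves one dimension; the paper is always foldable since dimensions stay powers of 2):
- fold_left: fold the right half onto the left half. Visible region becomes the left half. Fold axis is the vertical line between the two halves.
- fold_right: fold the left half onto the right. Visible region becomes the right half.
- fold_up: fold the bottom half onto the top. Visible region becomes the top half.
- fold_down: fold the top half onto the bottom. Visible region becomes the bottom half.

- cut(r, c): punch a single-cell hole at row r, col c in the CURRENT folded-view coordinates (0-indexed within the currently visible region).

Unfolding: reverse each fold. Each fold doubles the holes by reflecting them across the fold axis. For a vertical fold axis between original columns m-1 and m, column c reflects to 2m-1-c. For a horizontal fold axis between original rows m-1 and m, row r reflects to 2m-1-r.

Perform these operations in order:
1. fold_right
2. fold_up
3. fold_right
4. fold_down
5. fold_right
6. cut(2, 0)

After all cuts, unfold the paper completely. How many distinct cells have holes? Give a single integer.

Op 1 fold_right: fold axis v@4; visible region now rows[0,32) x cols[4,8) = 32x4
Op 2 fold_up: fold axis h@16; visible region now rows[0,16) x cols[4,8) = 16x4
Op 3 fold_right: fold axis v@6; visible region now rows[0,16) x cols[6,8) = 16x2
Op 4 fold_down: fold axis h@8; visible region now rows[8,16) x cols[6,8) = 8x2
Op 5 fold_right: fold axis v@7; visible region now rows[8,16) x cols[7,8) = 8x1
Op 6 cut(2, 0): punch at orig (10,7); cuts so far [(10, 7)]; region rows[8,16) x cols[7,8) = 8x1
Unfold 1 (reflect across v@7): 2 holes -> [(10, 6), (10, 7)]
Unfold 2 (reflect across h@8): 4 holes -> [(5, 6), (5, 7), (10, 6), (10, 7)]
Unfold 3 (reflect across v@6): 8 holes -> [(5, 4), (5, 5), (5, 6), (5, 7), (10, 4), (10, 5), (10, 6), (10, 7)]
Unfold 4 (reflect across h@16): 16 holes -> [(5, 4), (5, 5), (5, 6), (5, 7), (10, 4), (10, 5), (10, 6), (10, 7), (21, 4), (21, 5), (21, 6), (21, 7), (26, 4), (26, 5), (26, 6), (26, 7)]
Unfold 5 (reflect across v@4): 32 holes -> [(5, 0), (5, 1), (5, 2), (5, 3), (5, 4), (5, 5), (5, 6), (5, 7), (10, 0), (10, 1), (10, 2), (10, 3), (10, 4), (10, 5), (10, 6), (10, 7), (21, 0), (21, 1), (21, 2), (21, 3), (21, 4), (21, 5), (21, 6), (21, 7), (26, 0), (26, 1), (26, 2), (26, 3), (26, 4), (26, 5), (26, 6), (26, 7)]

Answer: 32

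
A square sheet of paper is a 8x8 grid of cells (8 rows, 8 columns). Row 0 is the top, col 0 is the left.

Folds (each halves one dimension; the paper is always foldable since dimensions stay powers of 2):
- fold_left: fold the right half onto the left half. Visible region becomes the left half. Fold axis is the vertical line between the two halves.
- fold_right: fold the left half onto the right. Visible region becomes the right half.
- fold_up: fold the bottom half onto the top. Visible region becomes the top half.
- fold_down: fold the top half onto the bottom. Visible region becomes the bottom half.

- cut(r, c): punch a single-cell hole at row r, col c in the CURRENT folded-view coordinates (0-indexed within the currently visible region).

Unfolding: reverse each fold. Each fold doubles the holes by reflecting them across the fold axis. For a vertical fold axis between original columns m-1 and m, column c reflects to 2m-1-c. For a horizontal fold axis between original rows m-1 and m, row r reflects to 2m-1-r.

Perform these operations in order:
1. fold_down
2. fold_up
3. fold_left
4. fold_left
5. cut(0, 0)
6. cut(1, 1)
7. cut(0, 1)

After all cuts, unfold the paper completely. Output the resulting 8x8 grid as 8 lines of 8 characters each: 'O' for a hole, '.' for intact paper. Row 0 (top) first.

Answer: OOOOOOOO
.OO..OO.
.OO..OO.
OOOOOOOO
OOOOOOOO
.OO..OO.
.OO..OO.
OOOOOOOO

Derivation:
Op 1 fold_down: fold axis h@4; visible region now rows[4,8) x cols[0,8) = 4x8
Op 2 fold_up: fold axis h@6; visible region now rows[4,6) x cols[0,8) = 2x8
Op 3 fold_left: fold axis v@4; visible region now rows[4,6) x cols[0,4) = 2x4
Op 4 fold_left: fold axis v@2; visible region now rows[4,6) x cols[0,2) = 2x2
Op 5 cut(0, 0): punch at orig (4,0); cuts so far [(4, 0)]; region rows[4,6) x cols[0,2) = 2x2
Op 6 cut(1, 1): punch at orig (5,1); cuts so far [(4, 0), (5, 1)]; region rows[4,6) x cols[0,2) = 2x2
Op 7 cut(0, 1): punch at orig (4,1); cuts so far [(4, 0), (4, 1), (5, 1)]; region rows[4,6) x cols[0,2) = 2x2
Unfold 1 (reflect across v@2): 6 holes -> [(4, 0), (4, 1), (4, 2), (4, 3), (5, 1), (5, 2)]
Unfold 2 (reflect across v@4): 12 holes -> [(4, 0), (4, 1), (4, 2), (4, 3), (4, 4), (4, 5), (4, 6), (4, 7), (5, 1), (5, 2), (5, 5), (5, 6)]
Unfold 3 (reflect across h@6): 24 holes -> [(4, 0), (4, 1), (4, 2), (4, 3), (4, 4), (4, 5), (4, 6), (4, 7), (5, 1), (5, 2), (5, 5), (5, 6), (6, 1), (6, 2), (6, 5), (6, 6), (7, 0), (7, 1), (7, 2), (7, 3), (7, 4), (7, 5), (7, 6), (7, 7)]
Unfold 4 (reflect across h@4): 48 holes -> [(0, 0), (0, 1), (0, 2), (0, 3), (0, 4), (0, 5), (0, 6), (0, 7), (1, 1), (1, 2), (1, 5), (1, 6), (2, 1), (2, 2), (2, 5), (2, 6), (3, 0), (3, 1), (3, 2), (3, 3), (3, 4), (3, 5), (3, 6), (3, 7), (4, 0), (4, 1), (4, 2), (4, 3), (4, 4), (4, 5), (4, 6), (4, 7), (5, 1), (5, 2), (5, 5), (5, 6), (6, 1), (6, 2), (6, 5), (6, 6), (7, 0), (7, 1), (7, 2), (7, 3), (7, 4), (7, 5), (7, 6), (7, 7)]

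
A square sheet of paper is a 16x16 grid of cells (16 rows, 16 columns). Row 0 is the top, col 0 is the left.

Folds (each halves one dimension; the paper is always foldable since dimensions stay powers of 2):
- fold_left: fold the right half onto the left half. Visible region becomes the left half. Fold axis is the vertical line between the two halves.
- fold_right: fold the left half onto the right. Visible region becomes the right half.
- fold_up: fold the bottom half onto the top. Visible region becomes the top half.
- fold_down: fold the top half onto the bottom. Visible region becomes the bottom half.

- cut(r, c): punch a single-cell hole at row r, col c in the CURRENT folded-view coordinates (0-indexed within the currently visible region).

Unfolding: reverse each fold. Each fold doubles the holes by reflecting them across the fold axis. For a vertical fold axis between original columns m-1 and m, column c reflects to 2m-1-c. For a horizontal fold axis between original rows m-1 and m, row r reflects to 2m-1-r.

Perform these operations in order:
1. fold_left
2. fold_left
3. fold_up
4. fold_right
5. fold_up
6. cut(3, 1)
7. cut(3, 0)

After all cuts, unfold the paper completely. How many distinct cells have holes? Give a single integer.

Answer: 64

Derivation:
Op 1 fold_left: fold axis v@8; visible region now rows[0,16) x cols[0,8) = 16x8
Op 2 fold_left: fold axis v@4; visible region now rows[0,16) x cols[0,4) = 16x4
Op 3 fold_up: fold axis h@8; visible region now rows[0,8) x cols[0,4) = 8x4
Op 4 fold_right: fold axis v@2; visible region now rows[0,8) x cols[2,4) = 8x2
Op 5 fold_up: fold axis h@4; visible region now rows[0,4) x cols[2,4) = 4x2
Op 6 cut(3, 1): punch at orig (3,3); cuts so far [(3, 3)]; region rows[0,4) x cols[2,4) = 4x2
Op 7 cut(3, 0): punch at orig (3,2); cuts so far [(3, 2), (3, 3)]; region rows[0,4) x cols[2,4) = 4x2
Unfold 1 (reflect across h@4): 4 holes -> [(3, 2), (3, 3), (4, 2), (4, 3)]
Unfold 2 (reflect across v@2): 8 holes -> [(3, 0), (3, 1), (3, 2), (3, 3), (4, 0), (4, 1), (4, 2), (4, 3)]
Unfold 3 (reflect across h@8): 16 holes -> [(3, 0), (3, 1), (3, 2), (3, 3), (4, 0), (4, 1), (4, 2), (4, 3), (11, 0), (11, 1), (11, 2), (11, 3), (12, 0), (12, 1), (12, 2), (12, 3)]
Unfold 4 (reflect across v@4): 32 holes -> [(3, 0), (3, 1), (3, 2), (3, 3), (3, 4), (3, 5), (3, 6), (3, 7), (4, 0), (4, 1), (4, 2), (4, 3), (4, 4), (4, 5), (4, 6), (4, 7), (11, 0), (11, 1), (11, 2), (11, 3), (11, 4), (11, 5), (11, 6), (11, 7), (12, 0), (12, 1), (12, 2), (12, 3), (12, 4), (12, 5), (12, 6), (12, 7)]
Unfold 5 (reflect across v@8): 64 holes -> [(3, 0), (3, 1), (3, 2), (3, 3), (3, 4), (3, 5), (3, 6), (3, 7), (3, 8), (3, 9), (3, 10), (3, 11), (3, 12), (3, 13), (3, 14), (3, 15), (4, 0), (4, 1), (4, 2), (4, 3), (4, 4), (4, 5), (4, 6), (4, 7), (4, 8), (4, 9), (4, 10), (4, 11), (4, 12), (4, 13), (4, 14), (4, 15), (11, 0), (11, 1), (11, 2), (11, 3), (11, 4), (11, 5), (11, 6), (11, 7), (11, 8), (11, 9), (11, 10), (11, 11), (11, 12), (11, 13), (11, 14), (11, 15), (12, 0), (12, 1), (12, 2), (12, 3), (12, 4), (12, 5), (12, 6), (12, 7), (12, 8), (12, 9), (12, 10), (12, 11), (12, 12), (12, 13), (12, 14), (12, 15)]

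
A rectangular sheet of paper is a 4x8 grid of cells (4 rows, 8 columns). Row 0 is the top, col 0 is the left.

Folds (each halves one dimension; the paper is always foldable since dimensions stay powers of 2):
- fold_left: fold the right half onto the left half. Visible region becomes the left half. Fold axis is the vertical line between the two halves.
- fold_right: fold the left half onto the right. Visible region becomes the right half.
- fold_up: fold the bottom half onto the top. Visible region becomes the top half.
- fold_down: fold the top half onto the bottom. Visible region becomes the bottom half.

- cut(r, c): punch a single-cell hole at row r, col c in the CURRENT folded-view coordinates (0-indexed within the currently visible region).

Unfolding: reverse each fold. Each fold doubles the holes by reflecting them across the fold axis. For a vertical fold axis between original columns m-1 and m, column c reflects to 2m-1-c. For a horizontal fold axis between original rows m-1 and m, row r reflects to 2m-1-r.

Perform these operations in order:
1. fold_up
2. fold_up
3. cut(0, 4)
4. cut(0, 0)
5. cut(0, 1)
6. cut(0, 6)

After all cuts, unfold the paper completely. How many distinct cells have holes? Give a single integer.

Op 1 fold_up: fold axis h@2; visible region now rows[0,2) x cols[0,8) = 2x8
Op 2 fold_up: fold axis h@1; visible region now rows[0,1) x cols[0,8) = 1x8
Op 3 cut(0, 4): punch at orig (0,4); cuts so far [(0, 4)]; region rows[0,1) x cols[0,8) = 1x8
Op 4 cut(0, 0): punch at orig (0,0); cuts so far [(0, 0), (0, 4)]; region rows[0,1) x cols[0,8) = 1x8
Op 5 cut(0, 1): punch at orig (0,1); cuts so far [(0, 0), (0, 1), (0, 4)]; region rows[0,1) x cols[0,8) = 1x8
Op 6 cut(0, 6): punch at orig (0,6); cuts so far [(0, 0), (0, 1), (0, 4), (0, 6)]; region rows[0,1) x cols[0,8) = 1x8
Unfold 1 (reflect across h@1): 8 holes -> [(0, 0), (0, 1), (0, 4), (0, 6), (1, 0), (1, 1), (1, 4), (1, 6)]
Unfold 2 (reflect across h@2): 16 holes -> [(0, 0), (0, 1), (0, 4), (0, 6), (1, 0), (1, 1), (1, 4), (1, 6), (2, 0), (2, 1), (2, 4), (2, 6), (3, 0), (3, 1), (3, 4), (3, 6)]

Answer: 16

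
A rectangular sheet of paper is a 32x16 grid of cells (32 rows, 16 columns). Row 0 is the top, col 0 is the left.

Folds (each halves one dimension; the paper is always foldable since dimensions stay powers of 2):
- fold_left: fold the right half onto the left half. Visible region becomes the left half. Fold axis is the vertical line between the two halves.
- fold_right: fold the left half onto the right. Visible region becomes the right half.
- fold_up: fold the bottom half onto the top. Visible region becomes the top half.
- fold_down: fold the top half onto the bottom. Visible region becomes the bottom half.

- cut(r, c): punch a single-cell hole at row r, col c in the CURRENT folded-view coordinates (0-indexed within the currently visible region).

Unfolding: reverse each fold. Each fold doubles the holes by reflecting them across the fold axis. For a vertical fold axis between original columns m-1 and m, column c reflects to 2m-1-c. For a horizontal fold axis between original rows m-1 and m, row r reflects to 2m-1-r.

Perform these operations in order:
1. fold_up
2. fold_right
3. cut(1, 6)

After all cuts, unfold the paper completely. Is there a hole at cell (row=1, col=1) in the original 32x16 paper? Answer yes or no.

Op 1 fold_up: fold axis h@16; visible region now rows[0,16) x cols[0,16) = 16x16
Op 2 fold_right: fold axis v@8; visible region now rows[0,16) x cols[8,16) = 16x8
Op 3 cut(1, 6): punch at orig (1,14); cuts so far [(1, 14)]; region rows[0,16) x cols[8,16) = 16x8
Unfold 1 (reflect across v@8): 2 holes -> [(1, 1), (1, 14)]
Unfold 2 (reflect across h@16): 4 holes -> [(1, 1), (1, 14), (30, 1), (30, 14)]
Holes: [(1, 1), (1, 14), (30, 1), (30, 14)]

Answer: yes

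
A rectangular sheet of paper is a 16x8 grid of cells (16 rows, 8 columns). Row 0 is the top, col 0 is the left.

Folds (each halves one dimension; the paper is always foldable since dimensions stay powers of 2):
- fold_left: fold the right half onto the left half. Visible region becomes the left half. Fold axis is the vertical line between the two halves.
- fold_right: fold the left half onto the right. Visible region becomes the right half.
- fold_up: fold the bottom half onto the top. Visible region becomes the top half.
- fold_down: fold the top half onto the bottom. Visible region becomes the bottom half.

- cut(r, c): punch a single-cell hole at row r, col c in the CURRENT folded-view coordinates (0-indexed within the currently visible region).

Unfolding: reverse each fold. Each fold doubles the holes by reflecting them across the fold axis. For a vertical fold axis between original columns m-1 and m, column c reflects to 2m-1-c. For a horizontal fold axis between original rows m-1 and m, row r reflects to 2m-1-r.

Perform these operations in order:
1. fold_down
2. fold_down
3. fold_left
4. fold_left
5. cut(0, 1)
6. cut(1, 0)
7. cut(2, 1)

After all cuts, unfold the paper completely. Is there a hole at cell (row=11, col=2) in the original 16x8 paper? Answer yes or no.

Op 1 fold_down: fold axis h@8; visible region now rows[8,16) x cols[0,8) = 8x8
Op 2 fold_down: fold axis h@12; visible region now rows[12,16) x cols[0,8) = 4x8
Op 3 fold_left: fold axis v@4; visible region now rows[12,16) x cols[0,4) = 4x4
Op 4 fold_left: fold axis v@2; visible region now rows[12,16) x cols[0,2) = 4x2
Op 5 cut(0, 1): punch at orig (12,1); cuts so far [(12, 1)]; region rows[12,16) x cols[0,2) = 4x2
Op 6 cut(1, 0): punch at orig (13,0); cuts so far [(12, 1), (13, 0)]; region rows[12,16) x cols[0,2) = 4x2
Op 7 cut(2, 1): punch at orig (14,1); cuts so far [(12, 1), (13, 0), (14, 1)]; region rows[12,16) x cols[0,2) = 4x2
Unfold 1 (reflect across v@2): 6 holes -> [(12, 1), (12, 2), (13, 0), (13, 3), (14, 1), (14, 2)]
Unfold 2 (reflect across v@4): 12 holes -> [(12, 1), (12, 2), (12, 5), (12, 6), (13, 0), (13, 3), (13, 4), (13, 7), (14, 1), (14, 2), (14, 5), (14, 6)]
Unfold 3 (reflect across h@12): 24 holes -> [(9, 1), (9, 2), (9, 5), (9, 6), (10, 0), (10, 3), (10, 4), (10, 7), (11, 1), (11, 2), (11, 5), (11, 6), (12, 1), (12, 2), (12, 5), (12, 6), (13, 0), (13, 3), (13, 4), (13, 7), (14, 1), (14, 2), (14, 5), (14, 6)]
Unfold 4 (reflect across h@8): 48 holes -> [(1, 1), (1, 2), (1, 5), (1, 6), (2, 0), (2, 3), (2, 4), (2, 7), (3, 1), (3, 2), (3, 5), (3, 6), (4, 1), (4, 2), (4, 5), (4, 6), (5, 0), (5, 3), (5, 4), (5, 7), (6, 1), (6, 2), (6, 5), (6, 6), (9, 1), (9, 2), (9, 5), (9, 6), (10, 0), (10, 3), (10, 4), (10, 7), (11, 1), (11, 2), (11, 5), (11, 6), (12, 1), (12, 2), (12, 5), (12, 6), (13, 0), (13, 3), (13, 4), (13, 7), (14, 1), (14, 2), (14, 5), (14, 6)]
Holes: [(1, 1), (1, 2), (1, 5), (1, 6), (2, 0), (2, 3), (2, 4), (2, 7), (3, 1), (3, 2), (3, 5), (3, 6), (4, 1), (4, 2), (4, 5), (4, 6), (5, 0), (5, 3), (5, 4), (5, 7), (6, 1), (6, 2), (6, 5), (6, 6), (9, 1), (9, 2), (9, 5), (9, 6), (10, 0), (10, 3), (10, 4), (10, 7), (11, 1), (11, 2), (11, 5), (11, 6), (12, 1), (12, 2), (12, 5), (12, 6), (13, 0), (13, 3), (13, 4), (13, 7), (14, 1), (14, 2), (14, 5), (14, 6)]

Answer: yes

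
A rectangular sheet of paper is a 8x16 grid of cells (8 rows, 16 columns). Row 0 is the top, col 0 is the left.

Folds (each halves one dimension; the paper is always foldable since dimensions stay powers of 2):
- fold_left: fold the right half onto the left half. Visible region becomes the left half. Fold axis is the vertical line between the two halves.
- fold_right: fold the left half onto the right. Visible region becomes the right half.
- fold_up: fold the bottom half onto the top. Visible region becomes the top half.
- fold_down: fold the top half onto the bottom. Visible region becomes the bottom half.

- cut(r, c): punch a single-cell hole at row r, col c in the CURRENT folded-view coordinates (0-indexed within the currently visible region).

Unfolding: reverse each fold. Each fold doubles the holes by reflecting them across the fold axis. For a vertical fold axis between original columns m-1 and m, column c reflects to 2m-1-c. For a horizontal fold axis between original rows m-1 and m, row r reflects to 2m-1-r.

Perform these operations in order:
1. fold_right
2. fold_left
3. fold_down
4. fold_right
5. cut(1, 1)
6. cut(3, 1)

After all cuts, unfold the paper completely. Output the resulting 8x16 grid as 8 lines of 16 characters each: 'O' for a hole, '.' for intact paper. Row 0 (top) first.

Op 1 fold_right: fold axis v@8; visible region now rows[0,8) x cols[8,16) = 8x8
Op 2 fold_left: fold axis v@12; visible region now rows[0,8) x cols[8,12) = 8x4
Op 3 fold_down: fold axis h@4; visible region now rows[4,8) x cols[8,12) = 4x4
Op 4 fold_right: fold axis v@10; visible region now rows[4,8) x cols[10,12) = 4x2
Op 5 cut(1, 1): punch at orig (5,11); cuts so far [(5, 11)]; region rows[4,8) x cols[10,12) = 4x2
Op 6 cut(3, 1): punch at orig (7,11); cuts so far [(5, 11), (7, 11)]; region rows[4,8) x cols[10,12) = 4x2
Unfold 1 (reflect across v@10): 4 holes -> [(5, 8), (5, 11), (7, 8), (7, 11)]
Unfold 2 (reflect across h@4): 8 holes -> [(0, 8), (0, 11), (2, 8), (2, 11), (5, 8), (5, 11), (7, 8), (7, 11)]
Unfold 3 (reflect across v@12): 16 holes -> [(0, 8), (0, 11), (0, 12), (0, 15), (2, 8), (2, 11), (2, 12), (2, 15), (5, 8), (5, 11), (5, 12), (5, 15), (7, 8), (7, 11), (7, 12), (7, 15)]
Unfold 4 (reflect across v@8): 32 holes -> [(0, 0), (0, 3), (0, 4), (0, 7), (0, 8), (0, 11), (0, 12), (0, 15), (2, 0), (2, 3), (2, 4), (2, 7), (2, 8), (2, 11), (2, 12), (2, 15), (5, 0), (5, 3), (5, 4), (5, 7), (5, 8), (5, 11), (5, 12), (5, 15), (7, 0), (7, 3), (7, 4), (7, 7), (7, 8), (7, 11), (7, 12), (7, 15)]

Answer: O..OO..OO..OO..O
................
O..OO..OO..OO..O
................
................
O..OO..OO..OO..O
................
O..OO..OO..OO..O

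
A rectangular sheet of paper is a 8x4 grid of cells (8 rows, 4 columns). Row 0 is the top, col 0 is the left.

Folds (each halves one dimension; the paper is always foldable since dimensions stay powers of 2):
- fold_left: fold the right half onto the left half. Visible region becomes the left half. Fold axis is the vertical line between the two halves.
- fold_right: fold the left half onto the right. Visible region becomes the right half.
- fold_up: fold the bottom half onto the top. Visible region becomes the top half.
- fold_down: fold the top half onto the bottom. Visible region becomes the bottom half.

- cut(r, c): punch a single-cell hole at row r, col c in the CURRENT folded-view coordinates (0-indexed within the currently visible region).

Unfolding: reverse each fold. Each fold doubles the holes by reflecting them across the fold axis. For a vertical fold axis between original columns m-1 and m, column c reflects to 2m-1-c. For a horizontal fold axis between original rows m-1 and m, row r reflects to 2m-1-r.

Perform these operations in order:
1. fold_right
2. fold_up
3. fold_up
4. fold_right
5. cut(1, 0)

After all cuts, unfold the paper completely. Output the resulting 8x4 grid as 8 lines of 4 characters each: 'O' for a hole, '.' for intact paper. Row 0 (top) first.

Answer: ....
OOOO
OOOO
....
....
OOOO
OOOO
....

Derivation:
Op 1 fold_right: fold axis v@2; visible region now rows[0,8) x cols[2,4) = 8x2
Op 2 fold_up: fold axis h@4; visible region now rows[0,4) x cols[2,4) = 4x2
Op 3 fold_up: fold axis h@2; visible region now rows[0,2) x cols[2,4) = 2x2
Op 4 fold_right: fold axis v@3; visible region now rows[0,2) x cols[3,4) = 2x1
Op 5 cut(1, 0): punch at orig (1,3); cuts so far [(1, 3)]; region rows[0,2) x cols[3,4) = 2x1
Unfold 1 (reflect across v@3): 2 holes -> [(1, 2), (1, 3)]
Unfold 2 (reflect across h@2): 4 holes -> [(1, 2), (1, 3), (2, 2), (2, 3)]
Unfold 3 (reflect across h@4): 8 holes -> [(1, 2), (1, 3), (2, 2), (2, 3), (5, 2), (5, 3), (6, 2), (6, 3)]
Unfold 4 (reflect across v@2): 16 holes -> [(1, 0), (1, 1), (1, 2), (1, 3), (2, 0), (2, 1), (2, 2), (2, 3), (5, 0), (5, 1), (5, 2), (5, 3), (6, 0), (6, 1), (6, 2), (6, 3)]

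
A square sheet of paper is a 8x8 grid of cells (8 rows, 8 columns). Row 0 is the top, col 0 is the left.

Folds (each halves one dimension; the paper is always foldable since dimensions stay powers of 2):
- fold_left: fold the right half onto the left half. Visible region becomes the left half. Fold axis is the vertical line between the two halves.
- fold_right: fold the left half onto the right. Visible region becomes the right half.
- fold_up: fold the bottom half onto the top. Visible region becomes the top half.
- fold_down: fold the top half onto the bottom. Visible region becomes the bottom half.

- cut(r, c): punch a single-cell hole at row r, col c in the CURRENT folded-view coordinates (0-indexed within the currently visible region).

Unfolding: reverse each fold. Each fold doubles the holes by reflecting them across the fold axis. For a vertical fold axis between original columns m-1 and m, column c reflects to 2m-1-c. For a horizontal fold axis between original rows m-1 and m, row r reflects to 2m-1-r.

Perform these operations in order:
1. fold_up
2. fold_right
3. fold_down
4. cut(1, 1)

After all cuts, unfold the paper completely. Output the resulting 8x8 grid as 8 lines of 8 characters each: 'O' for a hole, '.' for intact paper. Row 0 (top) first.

Answer: ..O..O..
........
........
..O..O..
..O..O..
........
........
..O..O..

Derivation:
Op 1 fold_up: fold axis h@4; visible region now rows[0,4) x cols[0,8) = 4x8
Op 2 fold_right: fold axis v@4; visible region now rows[0,4) x cols[4,8) = 4x4
Op 3 fold_down: fold axis h@2; visible region now rows[2,4) x cols[4,8) = 2x4
Op 4 cut(1, 1): punch at orig (3,5); cuts so far [(3, 5)]; region rows[2,4) x cols[4,8) = 2x4
Unfold 1 (reflect across h@2): 2 holes -> [(0, 5), (3, 5)]
Unfold 2 (reflect across v@4): 4 holes -> [(0, 2), (0, 5), (3, 2), (3, 5)]
Unfold 3 (reflect across h@4): 8 holes -> [(0, 2), (0, 5), (3, 2), (3, 5), (4, 2), (4, 5), (7, 2), (7, 5)]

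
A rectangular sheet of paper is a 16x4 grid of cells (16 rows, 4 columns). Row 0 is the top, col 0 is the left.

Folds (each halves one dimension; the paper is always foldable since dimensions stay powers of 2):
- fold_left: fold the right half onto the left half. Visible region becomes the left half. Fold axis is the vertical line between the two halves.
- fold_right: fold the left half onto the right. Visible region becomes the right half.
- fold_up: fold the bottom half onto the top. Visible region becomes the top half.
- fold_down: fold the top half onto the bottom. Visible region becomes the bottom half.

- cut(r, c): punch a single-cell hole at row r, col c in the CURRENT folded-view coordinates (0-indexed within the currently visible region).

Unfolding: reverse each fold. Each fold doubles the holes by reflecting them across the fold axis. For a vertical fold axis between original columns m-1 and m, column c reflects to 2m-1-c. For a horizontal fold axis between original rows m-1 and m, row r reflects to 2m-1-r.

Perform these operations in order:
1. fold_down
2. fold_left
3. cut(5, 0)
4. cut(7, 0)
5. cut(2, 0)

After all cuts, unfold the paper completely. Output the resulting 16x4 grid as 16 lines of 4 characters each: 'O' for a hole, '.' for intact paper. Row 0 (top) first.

Answer: O..O
....
O..O
....
....
O..O
....
....
....
....
O..O
....
....
O..O
....
O..O

Derivation:
Op 1 fold_down: fold axis h@8; visible region now rows[8,16) x cols[0,4) = 8x4
Op 2 fold_left: fold axis v@2; visible region now rows[8,16) x cols[0,2) = 8x2
Op 3 cut(5, 0): punch at orig (13,0); cuts so far [(13, 0)]; region rows[8,16) x cols[0,2) = 8x2
Op 4 cut(7, 0): punch at orig (15,0); cuts so far [(13, 0), (15, 0)]; region rows[8,16) x cols[0,2) = 8x2
Op 5 cut(2, 0): punch at orig (10,0); cuts so far [(10, 0), (13, 0), (15, 0)]; region rows[8,16) x cols[0,2) = 8x2
Unfold 1 (reflect across v@2): 6 holes -> [(10, 0), (10, 3), (13, 0), (13, 3), (15, 0), (15, 3)]
Unfold 2 (reflect across h@8): 12 holes -> [(0, 0), (0, 3), (2, 0), (2, 3), (5, 0), (5, 3), (10, 0), (10, 3), (13, 0), (13, 3), (15, 0), (15, 3)]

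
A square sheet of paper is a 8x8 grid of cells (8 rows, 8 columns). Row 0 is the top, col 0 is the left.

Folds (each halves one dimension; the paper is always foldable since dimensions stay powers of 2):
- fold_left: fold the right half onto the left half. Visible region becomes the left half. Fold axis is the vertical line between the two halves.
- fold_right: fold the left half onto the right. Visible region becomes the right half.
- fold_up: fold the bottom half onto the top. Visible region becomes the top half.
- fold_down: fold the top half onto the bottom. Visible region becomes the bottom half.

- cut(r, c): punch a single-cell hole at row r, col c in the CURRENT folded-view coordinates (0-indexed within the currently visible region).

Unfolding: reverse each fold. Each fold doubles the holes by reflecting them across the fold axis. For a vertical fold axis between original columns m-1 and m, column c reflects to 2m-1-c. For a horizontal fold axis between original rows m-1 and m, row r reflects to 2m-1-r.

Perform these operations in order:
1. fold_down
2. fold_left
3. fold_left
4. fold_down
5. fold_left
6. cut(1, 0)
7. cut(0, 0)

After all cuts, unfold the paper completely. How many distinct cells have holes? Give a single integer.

Op 1 fold_down: fold axis h@4; visible region now rows[4,8) x cols[0,8) = 4x8
Op 2 fold_left: fold axis v@4; visible region now rows[4,8) x cols[0,4) = 4x4
Op 3 fold_left: fold axis v@2; visible region now rows[4,8) x cols[0,2) = 4x2
Op 4 fold_down: fold axis h@6; visible region now rows[6,8) x cols[0,2) = 2x2
Op 5 fold_left: fold axis v@1; visible region now rows[6,8) x cols[0,1) = 2x1
Op 6 cut(1, 0): punch at orig (7,0); cuts so far [(7, 0)]; region rows[6,8) x cols[0,1) = 2x1
Op 7 cut(0, 0): punch at orig (6,0); cuts so far [(6, 0), (7, 0)]; region rows[6,8) x cols[0,1) = 2x1
Unfold 1 (reflect across v@1): 4 holes -> [(6, 0), (6, 1), (7, 0), (7, 1)]
Unfold 2 (reflect across h@6): 8 holes -> [(4, 0), (4, 1), (5, 0), (5, 1), (6, 0), (6, 1), (7, 0), (7, 1)]
Unfold 3 (reflect across v@2): 16 holes -> [(4, 0), (4, 1), (4, 2), (4, 3), (5, 0), (5, 1), (5, 2), (5, 3), (6, 0), (6, 1), (6, 2), (6, 3), (7, 0), (7, 1), (7, 2), (7, 3)]
Unfold 4 (reflect across v@4): 32 holes -> [(4, 0), (4, 1), (4, 2), (4, 3), (4, 4), (4, 5), (4, 6), (4, 7), (5, 0), (5, 1), (5, 2), (5, 3), (5, 4), (5, 5), (5, 6), (5, 7), (6, 0), (6, 1), (6, 2), (6, 3), (6, 4), (6, 5), (6, 6), (6, 7), (7, 0), (7, 1), (7, 2), (7, 3), (7, 4), (7, 5), (7, 6), (7, 7)]
Unfold 5 (reflect across h@4): 64 holes -> [(0, 0), (0, 1), (0, 2), (0, 3), (0, 4), (0, 5), (0, 6), (0, 7), (1, 0), (1, 1), (1, 2), (1, 3), (1, 4), (1, 5), (1, 6), (1, 7), (2, 0), (2, 1), (2, 2), (2, 3), (2, 4), (2, 5), (2, 6), (2, 7), (3, 0), (3, 1), (3, 2), (3, 3), (3, 4), (3, 5), (3, 6), (3, 7), (4, 0), (4, 1), (4, 2), (4, 3), (4, 4), (4, 5), (4, 6), (4, 7), (5, 0), (5, 1), (5, 2), (5, 3), (5, 4), (5, 5), (5, 6), (5, 7), (6, 0), (6, 1), (6, 2), (6, 3), (6, 4), (6, 5), (6, 6), (6, 7), (7, 0), (7, 1), (7, 2), (7, 3), (7, 4), (7, 5), (7, 6), (7, 7)]

Answer: 64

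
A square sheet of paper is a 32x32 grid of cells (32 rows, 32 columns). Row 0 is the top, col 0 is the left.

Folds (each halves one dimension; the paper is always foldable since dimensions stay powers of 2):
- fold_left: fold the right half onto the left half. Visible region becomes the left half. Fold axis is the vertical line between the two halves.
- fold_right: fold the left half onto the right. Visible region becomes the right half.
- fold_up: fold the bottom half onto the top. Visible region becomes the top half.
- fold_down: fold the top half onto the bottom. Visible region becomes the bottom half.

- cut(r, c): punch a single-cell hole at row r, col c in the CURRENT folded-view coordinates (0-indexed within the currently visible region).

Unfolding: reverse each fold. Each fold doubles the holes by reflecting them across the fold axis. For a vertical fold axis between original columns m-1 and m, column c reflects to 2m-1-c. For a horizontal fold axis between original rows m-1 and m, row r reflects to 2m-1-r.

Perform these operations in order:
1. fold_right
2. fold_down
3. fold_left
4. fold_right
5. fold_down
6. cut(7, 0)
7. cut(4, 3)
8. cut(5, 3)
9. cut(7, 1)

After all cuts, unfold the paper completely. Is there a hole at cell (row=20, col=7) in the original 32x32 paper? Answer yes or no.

Op 1 fold_right: fold axis v@16; visible region now rows[0,32) x cols[16,32) = 32x16
Op 2 fold_down: fold axis h@16; visible region now rows[16,32) x cols[16,32) = 16x16
Op 3 fold_left: fold axis v@24; visible region now rows[16,32) x cols[16,24) = 16x8
Op 4 fold_right: fold axis v@20; visible region now rows[16,32) x cols[20,24) = 16x4
Op 5 fold_down: fold axis h@24; visible region now rows[24,32) x cols[20,24) = 8x4
Op 6 cut(7, 0): punch at orig (31,20); cuts so far [(31, 20)]; region rows[24,32) x cols[20,24) = 8x4
Op 7 cut(4, 3): punch at orig (28,23); cuts so far [(28, 23), (31, 20)]; region rows[24,32) x cols[20,24) = 8x4
Op 8 cut(5, 3): punch at orig (29,23); cuts so far [(28, 23), (29, 23), (31, 20)]; region rows[24,32) x cols[20,24) = 8x4
Op 9 cut(7, 1): punch at orig (31,21); cuts so far [(28, 23), (29, 23), (31, 20), (31, 21)]; region rows[24,32) x cols[20,24) = 8x4
Unfold 1 (reflect across h@24): 8 holes -> [(16, 20), (16, 21), (18, 23), (19, 23), (28, 23), (29, 23), (31, 20), (31, 21)]
Unfold 2 (reflect across v@20): 16 holes -> [(16, 18), (16, 19), (16, 20), (16, 21), (18, 16), (18, 23), (19, 16), (19, 23), (28, 16), (28, 23), (29, 16), (29, 23), (31, 18), (31, 19), (31, 20), (31, 21)]
Unfold 3 (reflect across v@24): 32 holes -> [(16, 18), (16, 19), (16, 20), (16, 21), (16, 26), (16, 27), (16, 28), (16, 29), (18, 16), (18, 23), (18, 24), (18, 31), (19, 16), (19, 23), (19, 24), (19, 31), (28, 16), (28, 23), (28, 24), (28, 31), (29, 16), (29, 23), (29, 24), (29, 31), (31, 18), (31, 19), (31, 20), (31, 21), (31, 26), (31, 27), (31, 28), (31, 29)]
Unfold 4 (reflect across h@16): 64 holes -> [(0, 18), (0, 19), (0, 20), (0, 21), (0, 26), (0, 27), (0, 28), (0, 29), (2, 16), (2, 23), (2, 24), (2, 31), (3, 16), (3, 23), (3, 24), (3, 31), (12, 16), (12, 23), (12, 24), (12, 31), (13, 16), (13, 23), (13, 24), (13, 31), (15, 18), (15, 19), (15, 20), (15, 21), (15, 26), (15, 27), (15, 28), (15, 29), (16, 18), (16, 19), (16, 20), (16, 21), (16, 26), (16, 27), (16, 28), (16, 29), (18, 16), (18, 23), (18, 24), (18, 31), (19, 16), (19, 23), (19, 24), (19, 31), (28, 16), (28, 23), (28, 24), (28, 31), (29, 16), (29, 23), (29, 24), (29, 31), (31, 18), (31, 19), (31, 20), (31, 21), (31, 26), (31, 27), (31, 28), (31, 29)]
Unfold 5 (reflect across v@16): 128 holes -> [(0, 2), (0, 3), (0, 4), (0, 5), (0, 10), (0, 11), (0, 12), (0, 13), (0, 18), (0, 19), (0, 20), (0, 21), (0, 26), (0, 27), (0, 28), (0, 29), (2, 0), (2, 7), (2, 8), (2, 15), (2, 16), (2, 23), (2, 24), (2, 31), (3, 0), (3, 7), (3, 8), (3, 15), (3, 16), (3, 23), (3, 24), (3, 31), (12, 0), (12, 7), (12, 8), (12, 15), (12, 16), (12, 23), (12, 24), (12, 31), (13, 0), (13, 7), (13, 8), (13, 15), (13, 16), (13, 23), (13, 24), (13, 31), (15, 2), (15, 3), (15, 4), (15, 5), (15, 10), (15, 11), (15, 12), (15, 13), (15, 18), (15, 19), (15, 20), (15, 21), (15, 26), (15, 27), (15, 28), (15, 29), (16, 2), (16, 3), (16, 4), (16, 5), (16, 10), (16, 11), (16, 12), (16, 13), (16, 18), (16, 19), (16, 20), (16, 21), (16, 26), (16, 27), (16, 28), (16, 29), (18, 0), (18, 7), (18, 8), (18, 15), (18, 16), (18, 23), (18, 24), (18, 31), (19, 0), (19, 7), (19, 8), (19, 15), (19, 16), (19, 23), (19, 24), (19, 31), (28, 0), (28, 7), (28, 8), (28, 15), (28, 16), (28, 23), (28, 24), (28, 31), (29, 0), (29, 7), (29, 8), (29, 15), (29, 16), (29, 23), (29, 24), (29, 31), (31, 2), (31, 3), (31, 4), (31, 5), (31, 10), (31, 11), (31, 12), (31, 13), (31, 18), (31, 19), (31, 20), (31, 21), (31, 26), (31, 27), (31, 28), (31, 29)]
Holes: [(0, 2), (0, 3), (0, 4), (0, 5), (0, 10), (0, 11), (0, 12), (0, 13), (0, 18), (0, 19), (0, 20), (0, 21), (0, 26), (0, 27), (0, 28), (0, 29), (2, 0), (2, 7), (2, 8), (2, 15), (2, 16), (2, 23), (2, 24), (2, 31), (3, 0), (3, 7), (3, 8), (3, 15), (3, 16), (3, 23), (3, 24), (3, 31), (12, 0), (12, 7), (12, 8), (12, 15), (12, 16), (12, 23), (12, 24), (12, 31), (13, 0), (13, 7), (13, 8), (13, 15), (13, 16), (13, 23), (13, 24), (13, 31), (15, 2), (15, 3), (15, 4), (15, 5), (15, 10), (15, 11), (15, 12), (15, 13), (15, 18), (15, 19), (15, 20), (15, 21), (15, 26), (15, 27), (15, 28), (15, 29), (16, 2), (16, 3), (16, 4), (16, 5), (16, 10), (16, 11), (16, 12), (16, 13), (16, 18), (16, 19), (16, 20), (16, 21), (16, 26), (16, 27), (16, 28), (16, 29), (18, 0), (18, 7), (18, 8), (18, 15), (18, 16), (18, 23), (18, 24), (18, 31), (19, 0), (19, 7), (19, 8), (19, 15), (19, 16), (19, 23), (19, 24), (19, 31), (28, 0), (28, 7), (28, 8), (28, 15), (28, 16), (28, 23), (28, 24), (28, 31), (29, 0), (29, 7), (29, 8), (29, 15), (29, 16), (29, 23), (29, 24), (29, 31), (31, 2), (31, 3), (31, 4), (31, 5), (31, 10), (31, 11), (31, 12), (31, 13), (31, 18), (31, 19), (31, 20), (31, 21), (31, 26), (31, 27), (31, 28), (31, 29)]

Answer: no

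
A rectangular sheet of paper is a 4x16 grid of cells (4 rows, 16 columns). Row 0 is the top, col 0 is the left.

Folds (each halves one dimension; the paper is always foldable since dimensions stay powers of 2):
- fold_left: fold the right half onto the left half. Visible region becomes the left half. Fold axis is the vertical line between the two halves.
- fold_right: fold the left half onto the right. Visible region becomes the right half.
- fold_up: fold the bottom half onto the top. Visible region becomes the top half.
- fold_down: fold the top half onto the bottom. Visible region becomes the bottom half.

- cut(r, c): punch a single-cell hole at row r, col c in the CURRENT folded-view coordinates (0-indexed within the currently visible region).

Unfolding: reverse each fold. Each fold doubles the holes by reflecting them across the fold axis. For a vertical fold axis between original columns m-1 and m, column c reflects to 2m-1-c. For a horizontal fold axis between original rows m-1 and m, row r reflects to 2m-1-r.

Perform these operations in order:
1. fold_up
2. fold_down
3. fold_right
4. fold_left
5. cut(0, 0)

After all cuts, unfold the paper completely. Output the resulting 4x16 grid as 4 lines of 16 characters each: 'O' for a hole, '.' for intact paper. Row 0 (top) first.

Answer: O......OO......O
O......OO......O
O......OO......O
O......OO......O

Derivation:
Op 1 fold_up: fold axis h@2; visible region now rows[0,2) x cols[0,16) = 2x16
Op 2 fold_down: fold axis h@1; visible region now rows[1,2) x cols[0,16) = 1x16
Op 3 fold_right: fold axis v@8; visible region now rows[1,2) x cols[8,16) = 1x8
Op 4 fold_left: fold axis v@12; visible region now rows[1,2) x cols[8,12) = 1x4
Op 5 cut(0, 0): punch at orig (1,8); cuts so far [(1, 8)]; region rows[1,2) x cols[8,12) = 1x4
Unfold 1 (reflect across v@12): 2 holes -> [(1, 8), (1, 15)]
Unfold 2 (reflect across v@8): 4 holes -> [(1, 0), (1, 7), (1, 8), (1, 15)]
Unfold 3 (reflect across h@1): 8 holes -> [(0, 0), (0, 7), (0, 8), (0, 15), (1, 0), (1, 7), (1, 8), (1, 15)]
Unfold 4 (reflect across h@2): 16 holes -> [(0, 0), (0, 7), (0, 8), (0, 15), (1, 0), (1, 7), (1, 8), (1, 15), (2, 0), (2, 7), (2, 8), (2, 15), (3, 0), (3, 7), (3, 8), (3, 15)]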